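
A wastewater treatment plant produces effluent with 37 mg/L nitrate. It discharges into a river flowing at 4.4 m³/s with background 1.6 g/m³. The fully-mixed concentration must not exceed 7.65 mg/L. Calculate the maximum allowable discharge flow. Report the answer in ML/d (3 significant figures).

Mass balance at complete mixing: C_std·(Q_w + Q_r) = Q_w·C_e + Q_r·C_b.
Rearranging, Q_w = Q_r·(C_std − C_b)/(C_e − C_std) = 4.4·(7.65 − 1.6) / (37 − 7.65) = 0.907 m³/s.
= 78.36 ML/d.

78.4 ML/d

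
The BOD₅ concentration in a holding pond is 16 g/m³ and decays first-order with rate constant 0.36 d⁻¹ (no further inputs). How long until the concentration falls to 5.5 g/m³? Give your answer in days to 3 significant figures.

2.97 d

t = ln(C₀/C)/k = ln(16/5.5)/0.36 = 1.068/0.36 = 2.966 d.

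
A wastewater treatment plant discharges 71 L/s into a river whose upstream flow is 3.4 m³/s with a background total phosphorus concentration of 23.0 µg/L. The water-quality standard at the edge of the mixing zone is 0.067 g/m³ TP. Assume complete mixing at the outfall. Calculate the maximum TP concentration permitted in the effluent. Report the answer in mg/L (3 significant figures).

2.17 mg/L

71 L/s = 0.071 m³/s.
23.0 µg/L = 0.023 mg/L.
Mass balance: 0.067·3.471 = 0.071·Cₑ + 3.4·0.023.
Cₑ = (0.2326 − 0.0782) / 0.071 = 2.174 mg/L.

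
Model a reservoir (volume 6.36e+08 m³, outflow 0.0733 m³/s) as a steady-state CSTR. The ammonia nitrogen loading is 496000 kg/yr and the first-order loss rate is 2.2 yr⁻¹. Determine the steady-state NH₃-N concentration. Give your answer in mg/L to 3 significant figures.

Outflow Q = 0.0733 m³/s × 3.156e+07 s/yr = 2.313e+06 m³/yr.
Steady-state CSTR mass balance: W = Q·C + k·V·C, so C = W/(Q + kV).
Q + kV = 2.313e+06 + 2.2·6.36e+08 = 1.402e+09 m³/yr.
C = 496000/1.402e+09 = 0.0003539 kg/m³ = 0.3539 mg/L.

0.354 mg/L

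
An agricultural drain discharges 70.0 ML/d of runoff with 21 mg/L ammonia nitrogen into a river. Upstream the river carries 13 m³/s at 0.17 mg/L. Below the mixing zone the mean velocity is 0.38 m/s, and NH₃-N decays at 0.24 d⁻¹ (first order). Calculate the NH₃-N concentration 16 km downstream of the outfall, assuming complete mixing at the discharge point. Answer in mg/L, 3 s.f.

1.24 mg/L

70.0 ML/d = 0.8102 m³/s.
After complete mixing, C₀ = (0.8102·21 + 13·0.17) / 13.81 = 1.392 mg/L.
Travel time t = 1.6e+04 m / 0.38 m/s = 4.211e+04 s = 0.4873 d.
C = 1.392·exp(−0.24·0.4873) = 1.392·0.8896 = 1.238 mg/L.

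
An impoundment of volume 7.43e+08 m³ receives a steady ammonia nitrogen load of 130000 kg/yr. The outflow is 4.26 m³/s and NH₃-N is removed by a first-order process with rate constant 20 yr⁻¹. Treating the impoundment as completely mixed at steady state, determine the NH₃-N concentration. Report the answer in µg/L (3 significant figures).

Outflow Q = 4.26 m³/s × 3.156e+07 s/yr = 1.344e+08 m³/yr.
Steady-state CSTR mass balance: W = Q·C + k·V·C, so C = W/(Q + kV).
Q + kV = 1.344e+08 + 20·7.43e+08 = 1.499e+10 m³/yr.
C = 130000/1.499e+10 = 8.67e-06 kg/m³ = 0.00867 mg/L = 8.67 µg/L.

8.67 µg/L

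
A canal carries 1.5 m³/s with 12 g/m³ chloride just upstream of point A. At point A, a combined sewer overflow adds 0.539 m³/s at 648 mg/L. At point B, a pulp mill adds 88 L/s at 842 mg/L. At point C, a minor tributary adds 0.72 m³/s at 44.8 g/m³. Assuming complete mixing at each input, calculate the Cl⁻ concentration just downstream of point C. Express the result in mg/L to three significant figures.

After input A: C = (1.5·12 + 0.539·648) / 2.039 = 180.1 mg/L.
88 L/s = 0.088 m³/s.
After input B: C = (2.039·180.1 + 0.088·842) / 2.127 = 207.5 mg/L.
After input C: C = (2.127·207.5 + 0.72·44.8) / 2.847 = 166.4 mg/L.

166 mg/L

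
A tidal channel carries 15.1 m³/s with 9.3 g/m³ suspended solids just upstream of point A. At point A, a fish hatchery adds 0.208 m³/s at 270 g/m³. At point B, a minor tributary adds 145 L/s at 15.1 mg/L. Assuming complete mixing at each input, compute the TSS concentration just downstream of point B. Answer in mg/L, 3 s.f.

12.9 mg/L

After input A: C = (15.1·9.3 + 0.208·270) / 15.31 = 12.84 mg/L.
145 L/s = 0.145 m³/s.
After input B: C = (15.31·12.84 + 0.145·15.1) / 15.45 = 12.86 mg/L.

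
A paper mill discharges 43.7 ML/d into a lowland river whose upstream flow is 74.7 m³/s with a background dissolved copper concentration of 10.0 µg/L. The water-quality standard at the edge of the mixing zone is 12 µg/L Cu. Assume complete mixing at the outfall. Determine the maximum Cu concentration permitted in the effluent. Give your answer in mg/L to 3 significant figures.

0.307 mg/L

43.7 ML/d = 0.5058 m³/s.
10.0 µg/L = 0.01 mg/L.
12 µg/L = 0.012 mg/L.
Mass balance: 0.012·75.21 = 0.5058·Cₑ + 74.7·0.01.
Cₑ = (0.9025 − 0.747) / 0.5058 = 0.3074 mg/L.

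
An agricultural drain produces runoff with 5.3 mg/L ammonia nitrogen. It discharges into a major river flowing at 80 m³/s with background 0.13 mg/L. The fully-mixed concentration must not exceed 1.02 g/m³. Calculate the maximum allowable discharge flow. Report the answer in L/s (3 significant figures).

Mass balance at complete mixing: C_std·(Q_w + Q_r) = Q_w·C_e + Q_r·C_b.
Rearranging, Q_w = Q_r·(C_std − C_b)/(C_e − C_std) = 80·(1.02 − 0.13) / (5.3 − 1.02) = 16.64 m³/s.
= 1.664e+04 L/s.

16600 L/s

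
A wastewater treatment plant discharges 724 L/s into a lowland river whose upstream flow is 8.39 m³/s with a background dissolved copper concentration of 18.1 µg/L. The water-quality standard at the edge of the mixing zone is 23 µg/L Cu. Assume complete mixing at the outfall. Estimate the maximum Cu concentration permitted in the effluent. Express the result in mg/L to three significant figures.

0.0798 mg/L

724 L/s = 0.724 m³/s.
18.1 µg/L = 0.0181 mg/L.
23 µg/L = 0.023 mg/L.
Mass balance: 0.023·9.114 = 0.724·Cₑ + 8.39·0.0181.
Cₑ = (0.2096 − 0.1519) / 0.724 = 0.07978 mg/L.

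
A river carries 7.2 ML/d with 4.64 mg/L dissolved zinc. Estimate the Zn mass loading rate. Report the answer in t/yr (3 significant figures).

7.2 ML/d = 0.08333 m³/s.
Mass flux = Q·C = 0.08333 m³/s × 4.64 g/m³ = 0.3867 g/s.
= 0.3867 g/s × 31.56 = 12.2 t/yr.

12.2 t/yr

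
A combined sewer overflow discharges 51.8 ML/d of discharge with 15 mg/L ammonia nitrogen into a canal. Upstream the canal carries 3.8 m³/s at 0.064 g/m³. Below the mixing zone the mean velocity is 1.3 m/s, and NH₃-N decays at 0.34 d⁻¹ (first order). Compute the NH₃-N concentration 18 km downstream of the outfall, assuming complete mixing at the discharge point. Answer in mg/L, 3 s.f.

51.8 ML/d = 0.5995 m³/s.
After complete mixing, C₀ = (0.5995·15 + 3.8·0.064) / 4.4 = 2.099 mg/L.
Travel time t = 1.8e+04 m / 1.3 m/s = 1.385e+04 s = 0.1603 d.
C = 2.099·exp(−0.34·0.1603) = 2.099·0.947 = 1.988 mg/L.

1.99 mg/L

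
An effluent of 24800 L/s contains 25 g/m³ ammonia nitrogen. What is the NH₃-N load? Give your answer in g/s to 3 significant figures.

24800 L/s = 24.8 m³/s.
Mass flux = Q·C = 24.8 m³/s × 25 g/m³ = 620 g/s.

620 g/s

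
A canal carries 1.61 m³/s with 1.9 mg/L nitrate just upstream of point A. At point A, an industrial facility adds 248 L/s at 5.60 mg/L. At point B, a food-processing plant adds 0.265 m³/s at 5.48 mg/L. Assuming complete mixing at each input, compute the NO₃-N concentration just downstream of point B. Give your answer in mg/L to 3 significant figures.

248 L/s = 0.248 m³/s.
After input A: C = (1.61·1.9 + 0.248·5.6) / 1.858 = 2.394 mg/L.
After input B: C = (1.858·2.394 + 0.265·5.48) / 2.123 = 2.779 mg/L.

2.78 mg/L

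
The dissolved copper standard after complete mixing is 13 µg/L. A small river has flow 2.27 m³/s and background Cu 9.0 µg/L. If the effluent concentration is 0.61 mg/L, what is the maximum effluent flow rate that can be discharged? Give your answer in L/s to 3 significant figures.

15.2 L/s

9.0 µg/L = 0.009 mg/L.
13 µg/L = 0.013 mg/L.
Mass balance at complete mixing: C_std·(Q_w + Q_r) = Q_w·C_e + Q_r·C_b.
Rearranging, Q_w = Q_r·(C_std − C_b)/(C_e − C_std) = 2.27·(0.013 − 0.009) / (0.61 − 0.013) = 0.01521 m³/s.
= 15.21 L/s.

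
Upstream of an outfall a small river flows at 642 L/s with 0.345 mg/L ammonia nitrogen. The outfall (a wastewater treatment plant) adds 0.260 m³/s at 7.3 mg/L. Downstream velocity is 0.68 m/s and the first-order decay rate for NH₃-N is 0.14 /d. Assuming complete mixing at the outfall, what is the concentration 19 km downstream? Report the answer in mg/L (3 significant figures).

2.25 mg/L

642 L/s = 0.642 m³/s.
After complete mixing, C₀ = (0.26·7.3 + 0.642·0.345) / 0.902 = 2.35 mg/L.
Travel time t = 1.9e+04 m / 0.68 m/s = 2.794e+04 s = 0.3234 d.
C = 2.35·exp(−0.14·0.3234) = 2.35·0.9557 = 2.246 mg/L.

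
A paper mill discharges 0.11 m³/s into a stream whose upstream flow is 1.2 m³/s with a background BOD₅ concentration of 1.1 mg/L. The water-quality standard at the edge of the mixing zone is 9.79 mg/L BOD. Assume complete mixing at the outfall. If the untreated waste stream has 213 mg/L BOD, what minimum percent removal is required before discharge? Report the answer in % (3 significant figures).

Mass balance: 9.79·1.31 = 0.11·Cₑ + 1.2·1.1.
Cₑ = (12.82 − 1.32) / 0.11 = 104.6 mg/L.
Required removal = 1 − 104.6/213 = 50.9 %.

50.9 %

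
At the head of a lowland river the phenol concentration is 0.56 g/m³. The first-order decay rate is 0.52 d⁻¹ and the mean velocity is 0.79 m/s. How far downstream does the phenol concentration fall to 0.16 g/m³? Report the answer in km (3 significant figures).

From C = C₀·e^(−kt), t = ln(C₀/C)/k = ln(0.56/0.16)/0.52 = 1.253/0.52 = 2.409 d.
Distance = v·t = 0.79 m/s × 2.082e+05 s = 1.644e+05 m = 164.4 km.

164 km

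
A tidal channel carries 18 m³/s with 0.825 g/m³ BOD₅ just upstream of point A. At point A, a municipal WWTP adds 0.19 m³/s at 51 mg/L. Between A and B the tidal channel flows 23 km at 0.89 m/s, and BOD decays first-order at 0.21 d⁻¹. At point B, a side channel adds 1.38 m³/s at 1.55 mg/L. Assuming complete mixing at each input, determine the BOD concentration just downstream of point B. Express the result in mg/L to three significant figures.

After input A: C = (18·0.825 + 0.19·51) / 18.19 = 1.349 mg/L.
Over the 23 km reach to input B (t = 2.584e+04 s = 0.2991 d), decay gives C = 1.349·exp(−0.21·0.2991) = 1.267 mg/L.
After input B: C = (18.19·1.267 + 1.38·1.55) / 19.57 = 1.287 mg/L.

1.29 mg/L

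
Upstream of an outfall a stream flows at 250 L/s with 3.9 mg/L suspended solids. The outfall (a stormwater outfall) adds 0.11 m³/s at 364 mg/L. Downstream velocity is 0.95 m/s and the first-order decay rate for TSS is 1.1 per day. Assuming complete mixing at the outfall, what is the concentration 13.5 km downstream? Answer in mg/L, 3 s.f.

250 L/s = 0.25 m³/s.
After complete mixing, C₀ = (0.11·364 + 0.25·3.9) / 0.36 = 113.9 mg/L.
Travel time t = 1.35e+04 m / 0.95 m/s = 1.421e+04 s = 0.1645 d.
C = 113.9·exp(−1.1·0.1645) = 113.9·0.8345 = 95.08 mg/L.

95.1 mg/L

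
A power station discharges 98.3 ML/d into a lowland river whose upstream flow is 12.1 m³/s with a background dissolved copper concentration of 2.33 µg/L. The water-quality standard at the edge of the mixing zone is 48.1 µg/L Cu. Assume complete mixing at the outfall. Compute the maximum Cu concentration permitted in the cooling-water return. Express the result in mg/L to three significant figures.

98.3 ML/d = 1.138 m³/s.
2.33 µg/L = 0.00233 mg/L.
48.1 µg/L = 0.0481 mg/L.
Mass balance: 0.0481·13.24 = 1.138·Cₑ + 12.1·0.00233.
Cₑ = (0.6367 − 0.02819) / 1.138 = 0.5349 mg/L.

0.535 mg/L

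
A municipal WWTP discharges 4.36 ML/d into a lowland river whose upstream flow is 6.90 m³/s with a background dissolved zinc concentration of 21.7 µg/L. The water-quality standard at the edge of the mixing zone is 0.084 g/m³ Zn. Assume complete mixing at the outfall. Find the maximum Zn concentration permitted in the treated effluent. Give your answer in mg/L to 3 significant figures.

8.60 mg/L

4.36 ML/d = 0.05046 m³/s.
21.7 µg/L = 0.0217 mg/L.
Mass balance: 0.084·6.95 = 0.05046·Cₑ + 6.9·0.0217.
Cₑ = (0.5838 − 0.1497) / 0.05046 = 8.603 mg/L.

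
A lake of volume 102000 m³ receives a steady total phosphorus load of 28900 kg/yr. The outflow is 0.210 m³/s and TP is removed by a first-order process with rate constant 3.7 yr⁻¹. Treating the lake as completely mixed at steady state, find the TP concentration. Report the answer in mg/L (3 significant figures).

4.13 mg/L

Outflow Q = 0.210 m³/s × 3.156e+07 s/yr = 6.627e+06 m³/yr.
Steady-state CSTR mass balance: W = Q·C + k·V·C, so C = W/(Q + kV).
Q + kV = 6.627e+06 + 3.7·102000 = 7.004e+06 m³/yr.
C = 28900/7.004e+06 = 0.004126 kg/m³ = 4.126 mg/L.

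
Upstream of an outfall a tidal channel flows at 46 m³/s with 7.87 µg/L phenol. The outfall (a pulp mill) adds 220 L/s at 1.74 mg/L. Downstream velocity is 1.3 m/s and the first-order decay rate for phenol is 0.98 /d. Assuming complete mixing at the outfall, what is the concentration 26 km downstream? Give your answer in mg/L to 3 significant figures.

220 L/s = 0.22 m³/s.
7.87 µg/L = 0.00787 mg/L.
After complete mixing, C₀ = (0.22·1.74 + 46·0.00787) / 46.22 = 0.01611 mg/L.
Travel time t = 2.6e+04 m / 1.3 m/s = 2e+04 s = 0.2315 d.
C = 0.01611·exp(−0.98·0.2315) = 0.01611·0.797 = 0.01284 mg/L.

0.0128 mg/L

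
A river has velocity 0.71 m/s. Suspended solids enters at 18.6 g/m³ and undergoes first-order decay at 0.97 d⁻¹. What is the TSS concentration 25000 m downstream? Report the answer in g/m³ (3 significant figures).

12.5 g/m³

Travel time t = 25000 m / 0.71 m/s = 2.5e+04/0.71 = 3.521e+04 s = 0.4075 d.
First-order decay: C = 18.6·exp(−0.97·0.4075) = 18.6·0.6735 = 12.53 g/m³.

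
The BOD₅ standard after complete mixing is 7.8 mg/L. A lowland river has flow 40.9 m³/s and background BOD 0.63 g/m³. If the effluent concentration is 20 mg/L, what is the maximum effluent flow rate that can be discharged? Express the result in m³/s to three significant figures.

24.0 m³/s

Mass balance at complete mixing: C_std·(Q_w + Q_r) = Q_w·C_e + Q_r·C_b.
Rearranging, Q_w = Q_r·(C_std − C_b)/(C_e − C_std) = 40.9·(7.8 − 0.63) / (20 − 7.8) = 24.04 m³/s.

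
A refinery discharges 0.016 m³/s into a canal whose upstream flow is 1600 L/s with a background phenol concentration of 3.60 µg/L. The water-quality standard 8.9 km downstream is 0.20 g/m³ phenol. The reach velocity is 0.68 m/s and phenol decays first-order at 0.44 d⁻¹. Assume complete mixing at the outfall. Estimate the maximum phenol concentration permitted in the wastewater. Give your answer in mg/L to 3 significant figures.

1600 L/s = 1.6 m³/s.
3.60 µg/L = 0.0036 mg/L.
Travel time to the compliance point: t = 8900/0.68 = 1.309e+04 s = 0.1515 d; decay factor exp(−0.44·0.1515) = 0.9355.
So the concentration just after mixing may be at most 0.2/0.9355 = 0.2138 mg/L.
Mass balance: 0.2138·1.616 = 0.016·Cₑ + 1.6·0.0036.
Cₑ = (0.3455 − 0.00576) / 0.016 = 21.23 mg/L.

21.2 mg/L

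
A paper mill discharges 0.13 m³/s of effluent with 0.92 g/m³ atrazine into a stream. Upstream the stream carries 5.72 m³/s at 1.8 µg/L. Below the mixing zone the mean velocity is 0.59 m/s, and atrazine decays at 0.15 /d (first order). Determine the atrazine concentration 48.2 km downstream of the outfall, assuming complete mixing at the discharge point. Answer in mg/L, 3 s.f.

0.0193 mg/L

1.8 µg/L = 0.0018 mg/L.
After complete mixing, C₀ = (0.13·0.92 + 5.72·0.0018) / 5.85 = 0.0222 mg/L.
Travel time t = 4.82e+04 m / 0.59 m/s = 8.169e+04 s = 0.9455 d.
C = 0.0222·exp(−0.15·0.9455) = 0.0222·0.8678 = 0.01927 mg/L.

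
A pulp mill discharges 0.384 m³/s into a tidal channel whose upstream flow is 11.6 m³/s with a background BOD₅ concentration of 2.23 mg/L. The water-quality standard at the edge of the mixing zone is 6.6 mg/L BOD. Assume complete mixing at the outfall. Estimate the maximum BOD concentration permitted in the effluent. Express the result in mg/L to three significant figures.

Mass balance: 6.6·11.98 = 0.384·Cₑ + 11.6·2.23.
Cₑ = (79.09 − 25.87) / 0.384 = 138.6 mg/L.

139 mg/L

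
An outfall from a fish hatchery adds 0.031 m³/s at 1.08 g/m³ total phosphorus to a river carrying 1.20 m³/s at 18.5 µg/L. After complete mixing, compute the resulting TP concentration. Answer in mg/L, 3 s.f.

0.0452 mg/L

18.5 µg/L = 0.0185 mg/L.
By mass balance at complete mixing, C = (0.031·1.08 + 1.2·0.0185) / (0.031 + 1.2) = 0.05568/1.231 = 0.04523 mg/L.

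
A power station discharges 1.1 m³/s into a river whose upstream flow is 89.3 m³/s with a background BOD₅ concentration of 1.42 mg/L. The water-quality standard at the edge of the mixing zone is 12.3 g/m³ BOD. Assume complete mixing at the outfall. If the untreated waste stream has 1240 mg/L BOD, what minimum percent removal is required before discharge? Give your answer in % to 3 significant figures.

27.8 %

Mass balance: 12.3·90.4 = 1.1·Cₑ + 89.3·1.42.
Cₑ = (1112 − 126.8) / 1.1 = 895.6 mg/L.
Required removal = 1 − 895.6/1240 = 27.78 %.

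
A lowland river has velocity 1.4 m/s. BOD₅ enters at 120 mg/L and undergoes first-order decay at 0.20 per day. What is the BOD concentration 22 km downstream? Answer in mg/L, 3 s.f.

Travel time t = 22 km / 1.4 m/s = 2.2e+04/1.4 = 1.571e+04 s = 0.1819 d.
First-order decay: C = 120·exp(−0.20·0.1819) = 120·0.9643 = 115.7 mg/L.

116 mg/L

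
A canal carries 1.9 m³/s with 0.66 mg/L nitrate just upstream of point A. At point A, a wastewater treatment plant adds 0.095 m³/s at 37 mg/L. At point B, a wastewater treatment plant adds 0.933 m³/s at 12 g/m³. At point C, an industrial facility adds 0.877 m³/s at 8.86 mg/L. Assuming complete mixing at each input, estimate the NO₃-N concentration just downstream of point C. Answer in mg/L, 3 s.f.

After input A: C = (1.9·0.66 + 0.095·37) / 1.995 = 2.39 mg/L.
After input B: C = (1.995·2.39 + 0.933·12) / 2.928 = 5.453 mg/L.
After input C: C = (2.928·5.453 + 0.877·8.86) / 3.805 = 6.238 mg/L.

6.24 mg/L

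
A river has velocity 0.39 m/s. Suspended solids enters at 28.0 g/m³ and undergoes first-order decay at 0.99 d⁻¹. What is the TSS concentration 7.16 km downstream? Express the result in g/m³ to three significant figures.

22.7 g/m³

Travel time t = 7.16 km / 0.39 m/s = 7160/0.39 = 1.836e+04 s = 0.2125 d.
First-order decay: C = 28.0·exp(−0.99·0.2125) = 28.0·0.8103 = 22.69 g/m³.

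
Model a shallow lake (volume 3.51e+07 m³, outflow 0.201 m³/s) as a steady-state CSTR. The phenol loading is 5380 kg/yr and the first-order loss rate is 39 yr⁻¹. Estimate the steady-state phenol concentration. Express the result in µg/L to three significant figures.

Outflow Q = 0.201 m³/s × 3.156e+07 s/yr = 6.343e+06 m³/yr.
Steady-state CSTR mass balance: W = Q·C + k·V·C, so C = W/(Q + kV).
Q + kV = 6.343e+06 + 39·3.51e+07 = 1.375e+09 m³/yr.
C = 5380/1.375e+09 = 3.912e-06 kg/m³ = 0.003912 mg/L = 3.912 µg/L.

3.91 µg/L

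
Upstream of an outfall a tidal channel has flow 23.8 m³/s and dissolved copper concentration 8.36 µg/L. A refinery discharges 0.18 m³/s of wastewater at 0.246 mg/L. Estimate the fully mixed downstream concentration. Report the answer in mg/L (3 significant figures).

8.36 µg/L = 0.00836 mg/L.
Flow-weighted mixing gives C = (0.18·0.246 + 23.8·0.00836) / (0.18 + 23.8) = 0.2432/23.98 = 0.01014 mg/L.

0.0101 mg/L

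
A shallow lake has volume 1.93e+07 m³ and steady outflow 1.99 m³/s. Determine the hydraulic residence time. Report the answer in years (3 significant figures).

0.307 yr

Q = 1.99 m³/s × 3.156e+07 s/yr = 6.28e+07 m³/yr.
Hydraulic residence time τ = V/Q = 1.93e+07/6.28e+07 = 0.3073 yr.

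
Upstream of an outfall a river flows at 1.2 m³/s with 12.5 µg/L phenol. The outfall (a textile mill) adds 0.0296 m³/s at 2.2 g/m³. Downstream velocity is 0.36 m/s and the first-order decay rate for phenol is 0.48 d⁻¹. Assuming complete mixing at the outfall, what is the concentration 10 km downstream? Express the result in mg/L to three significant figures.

12.5 µg/L = 0.0125 mg/L.
After complete mixing, C₀ = (0.0296·2.2 + 1.2·0.0125) / 1.23 = 0.06516 mg/L.
Travel time t = 1e+04 m / 0.36 m/s = 2.778e+04 s = 0.3215 d.
C = 0.06516·exp(−0.48·0.3215) = 0.06516·0.857 = 0.05584 mg/L.

0.0558 mg/L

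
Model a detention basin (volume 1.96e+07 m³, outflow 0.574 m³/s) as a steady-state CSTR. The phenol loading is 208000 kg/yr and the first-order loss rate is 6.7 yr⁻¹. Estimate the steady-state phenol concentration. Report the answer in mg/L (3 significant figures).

1.39 mg/L

Outflow Q = 0.574 m³/s × 3.156e+07 s/yr = 1.811e+07 m³/yr.
Steady-state CSTR mass balance: W = Q·C + k·V·C, so C = W/(Q + kV).
Q + kV = 1.811e+07 + 6.7·1.96e+07 = 1.494e+08 m³/yr.
C = 208000/1.494e+08 = 0.001392 kg/m³ = 1.392 mg/L.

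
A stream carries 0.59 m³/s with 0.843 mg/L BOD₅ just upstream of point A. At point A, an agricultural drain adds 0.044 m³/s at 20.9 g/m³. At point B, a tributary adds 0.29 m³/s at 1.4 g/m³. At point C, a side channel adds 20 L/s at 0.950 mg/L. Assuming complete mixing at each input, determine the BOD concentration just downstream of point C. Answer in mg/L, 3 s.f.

1.95 mg/L

After input A: C = (0.59·0.843 + 0.044·20.9) / 0.634 = 2.235 mg/L.
After input B: C = (0.634·2.235 + 0.29·1.4) / 0.924 = 1.973 mg/L.
20 L/s = 0.02 m³/s.
After input C: C = (0.924·1.973 + 0.02·0.95) / 0.944 = 1.951 mg/L.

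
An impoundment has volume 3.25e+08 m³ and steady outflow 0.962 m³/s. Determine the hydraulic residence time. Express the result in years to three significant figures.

10.7 yr

Q = 0.962 m³/s × 3.156e+07 s/yr = 3.036e+07 m³/yr.
Hydraulic residence time τ = V/Q = 3.25e+08/3.036e+07 = 10.71 yr.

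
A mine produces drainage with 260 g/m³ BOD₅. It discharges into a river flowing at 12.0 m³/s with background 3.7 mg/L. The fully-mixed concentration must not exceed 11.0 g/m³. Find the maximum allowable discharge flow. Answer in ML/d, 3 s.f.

Mass balance at complete mixing: C_std·(Q_w + Q_r) = Q_w·C_e + Q_r·C_b.
Rearranging, Q_w = Q_r·(C_std − C_b)/(C_e − C_std) = 12.0·(11 − 3.7) / (260 − 11) = 0.3518 m³/s.
= 30.4 ML/d.

30.4 ML/d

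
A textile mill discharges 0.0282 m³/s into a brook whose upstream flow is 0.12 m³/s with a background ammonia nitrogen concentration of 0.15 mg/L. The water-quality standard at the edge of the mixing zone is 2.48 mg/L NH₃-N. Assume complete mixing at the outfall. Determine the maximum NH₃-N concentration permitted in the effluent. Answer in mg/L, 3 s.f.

Mass balance: 2.48·0.1482 = 0.0282·Cₑ + 0.12·0.15.
Cₑ = (0.3675 − 0.018) / 0.0282 = 12.39 mg/L.

12.4 mg/L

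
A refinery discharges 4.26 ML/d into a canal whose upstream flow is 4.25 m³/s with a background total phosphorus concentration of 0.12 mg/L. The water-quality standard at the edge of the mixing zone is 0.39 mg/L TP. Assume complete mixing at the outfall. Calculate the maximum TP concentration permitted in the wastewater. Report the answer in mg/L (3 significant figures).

23.7 mg/L

4.26 ML/d = 0.04931 m³/s.
Mass balance: 0.39·4.299 = 0.04931·Cₑ + 4.25·0.12.
Cₑ = (1.677 − 0.51) / 0.04931 = 23.66 mg/L.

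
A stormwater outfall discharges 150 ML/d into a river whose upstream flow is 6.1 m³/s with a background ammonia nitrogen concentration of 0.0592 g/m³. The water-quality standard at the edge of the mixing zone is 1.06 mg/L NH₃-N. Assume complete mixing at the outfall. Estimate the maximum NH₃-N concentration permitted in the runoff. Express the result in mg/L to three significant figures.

150 ML/d = 1.736 m³/s.
Mass balance: 1.06·7.836 = 1.736·Cₑ + 6.1·0.0592.
Cₑ = (8.306 − 0.3611) / 1.736 = 4.576 mg/L.

4.58 mg/L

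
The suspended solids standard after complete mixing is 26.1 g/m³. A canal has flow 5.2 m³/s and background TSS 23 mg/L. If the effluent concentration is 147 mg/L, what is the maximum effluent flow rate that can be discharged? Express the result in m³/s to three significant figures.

0.133 m³/s

Mass balance at complete mixing: C_std·(Q_w + Q_r) = Q_w·C_e + Q_r·C_b.
Rearranging, Q_w = Q_r·(C_std − C_b)/(C_e − C_std) = 5.2·(26.1 − 23) / (147 − 26.1) = 0.1333 m³/s.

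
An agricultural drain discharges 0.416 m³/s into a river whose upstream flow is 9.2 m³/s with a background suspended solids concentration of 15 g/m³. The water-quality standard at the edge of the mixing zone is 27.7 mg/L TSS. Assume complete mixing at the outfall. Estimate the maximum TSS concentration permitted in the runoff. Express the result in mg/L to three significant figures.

Mass balance: 27.7·9.616 = 0.416·Cₑ + 9.2·15.
Cₑ = (266.4 − 138) / 0.416 = 308.6 mg/L.

309 mg/L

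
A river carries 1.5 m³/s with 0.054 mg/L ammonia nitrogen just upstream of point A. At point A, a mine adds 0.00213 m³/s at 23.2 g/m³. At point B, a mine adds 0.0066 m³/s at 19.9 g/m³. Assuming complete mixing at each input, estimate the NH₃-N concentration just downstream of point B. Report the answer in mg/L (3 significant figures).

0.173 mg/L

After input A: C = (1.5·0.054 + 0.00213·23.2) / 1.502 = 0.08682 mg/L.
After input B: C = (1.502·0.08682 + 0.0066·19.9) / 1.509 = 0.1735 mg/L.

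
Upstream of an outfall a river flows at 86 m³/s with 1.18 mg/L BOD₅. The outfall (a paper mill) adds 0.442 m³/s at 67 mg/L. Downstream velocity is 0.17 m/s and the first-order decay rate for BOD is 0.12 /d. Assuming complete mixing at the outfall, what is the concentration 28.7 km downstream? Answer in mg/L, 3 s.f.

1.20 mg/L

After complete mixing, C₀ = (0.442·67 + 86·1.18) / 86.44 = 1.517 mg/L.
Travel time t = 2.87e+04 m / 0.17 m/s = 1.688e+05 s = 1.954 d.
C = 1.517·exp(−0.12·1.954) = 1.517·0.791 = 1.2 mg/L.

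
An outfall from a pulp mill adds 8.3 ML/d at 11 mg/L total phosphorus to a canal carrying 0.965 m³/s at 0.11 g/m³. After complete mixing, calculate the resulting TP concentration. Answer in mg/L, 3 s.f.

8.3 ML/d = 0.09606 m³/s.
Conservation of mass across the mixing zone: C = (0.09606·11 + 0.965·0.11) / (0.09606 + 0.965) = 1.163/1.061 = 1.096 mg/L.

1.10 mg/L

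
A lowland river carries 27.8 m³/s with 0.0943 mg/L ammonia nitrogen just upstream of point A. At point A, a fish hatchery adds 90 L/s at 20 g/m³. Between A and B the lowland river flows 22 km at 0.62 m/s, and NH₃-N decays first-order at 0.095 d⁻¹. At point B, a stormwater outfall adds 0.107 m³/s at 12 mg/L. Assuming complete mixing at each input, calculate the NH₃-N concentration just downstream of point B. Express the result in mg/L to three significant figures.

90 L/s = 0.09 m³/s.
After input A: C = (27.8·0.0943 + 0.09·20) / 27.89 = 0.1585 mg/L.
Over the 22 km reach to input B (t = 3.548e+04 s = 0.4107 d), decay gives C = 0.1585·exp(−0.095·0.4107) = 0.1525 mg/L.
After input B: C = (27.89·0.1525 + 0.107·12) / 28 = 0.1977 mg/L.

0.198 mg/L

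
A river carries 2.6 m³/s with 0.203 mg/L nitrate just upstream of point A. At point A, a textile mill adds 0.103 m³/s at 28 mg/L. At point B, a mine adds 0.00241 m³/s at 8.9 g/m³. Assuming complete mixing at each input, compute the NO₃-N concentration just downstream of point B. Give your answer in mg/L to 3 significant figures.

After input A: C = (2.6·0.203 + 0.103·28) / 2.703 = 1.262 mg/L.
After input B: C = (2.703·1.262 + 0.00241·8.9) / 2.705 = 1.269 mg/L.

1.27 mg/L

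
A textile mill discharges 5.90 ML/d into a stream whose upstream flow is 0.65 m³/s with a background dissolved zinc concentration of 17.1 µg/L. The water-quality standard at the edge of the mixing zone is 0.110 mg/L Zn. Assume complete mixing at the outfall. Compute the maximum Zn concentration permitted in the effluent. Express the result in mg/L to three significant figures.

5.90 ML/d = 0.06829 m³/s.
17.1 µg/L = 0.0171 mg/L.
Mass balance: 0.11·0.7183 = 0.06829·Cₑ + 0.65·0.0171.
Cₑ = (0.07901 − 0.01112) / 0.06829 = 0.9943 mg/L.

0.994 mg/L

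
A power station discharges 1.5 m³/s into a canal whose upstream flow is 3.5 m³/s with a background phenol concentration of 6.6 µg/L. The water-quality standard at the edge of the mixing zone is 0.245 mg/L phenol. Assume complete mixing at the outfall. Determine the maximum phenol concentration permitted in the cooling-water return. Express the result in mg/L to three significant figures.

6.6 µg/L = 0.0066 mg/L.
Mass balance: 0.245·5 = 1.5·Cₑ + 3.5·0.0066.
Cₑ = (1.225 − 0.0231) / 1.5 = 0.8013 mg/L.

0.801 mg/L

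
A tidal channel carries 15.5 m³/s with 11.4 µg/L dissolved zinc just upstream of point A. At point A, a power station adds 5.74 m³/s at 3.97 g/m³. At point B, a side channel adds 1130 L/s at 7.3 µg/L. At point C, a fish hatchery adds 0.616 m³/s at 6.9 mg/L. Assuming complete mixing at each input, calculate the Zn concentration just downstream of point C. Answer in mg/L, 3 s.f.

11.4 µg/L = 0.0114 mg/L.
After input A: C = (15.5·0.0114 + 5.74·3.97) / 21.24 = 1.081 mg/L.
1130 L/s = 1.13 m³/s.
7.3 µg/L = 0.0073 mg/L.
After input B: C = (21.24·1.081 + 1.13·0.0073) / 22.37 = 1.027 mg/L.
After input C: C = (22.37·1.027 + 0.616·6.9) / 22.99 = 1.184 mg/L.

1.18 mg/L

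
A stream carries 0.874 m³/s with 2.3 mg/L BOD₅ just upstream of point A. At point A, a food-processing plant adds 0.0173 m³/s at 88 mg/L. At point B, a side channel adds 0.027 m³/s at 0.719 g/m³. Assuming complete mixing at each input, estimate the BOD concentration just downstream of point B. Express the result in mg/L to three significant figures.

3.87 mg/L

After input A: C = (0.874·2.3 + 0.0173·88) / 0.8913 = 3.963 mg/L.
After input B: C = (0.8913·3.963 + 0.027·0.719) / 0.9183 = 3.868 mg/L.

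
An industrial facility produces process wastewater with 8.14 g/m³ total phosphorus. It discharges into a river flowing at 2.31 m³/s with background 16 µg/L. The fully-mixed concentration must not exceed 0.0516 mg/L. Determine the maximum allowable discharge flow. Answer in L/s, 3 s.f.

16 µg/L = 0.016 mg/L.
Mass balance at complete mixing: C_std·(Q_w + Q_r) = Q_w·C_e + Q_r·C_b.
Rearranging, Q_w = Q_r·(C_std − C_b)/(C_e − C_std) = 2.31·(0.0516 − 0.016) / (8.14 − 0.0516) = 0.01017 m³/s.
= 10.17 L/s.

10.2 L/s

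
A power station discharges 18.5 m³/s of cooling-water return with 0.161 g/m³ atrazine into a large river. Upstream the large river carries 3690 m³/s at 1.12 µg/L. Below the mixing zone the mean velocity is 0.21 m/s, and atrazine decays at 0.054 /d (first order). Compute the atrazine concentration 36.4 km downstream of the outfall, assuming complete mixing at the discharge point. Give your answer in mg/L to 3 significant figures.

0.00172 mg/L

1.12 µg/L = 0.00112 mg/L.
After complete mixing, C₀ = (18.5·0.161 + 3690·0.00112) / 3708 = 0.001918 mg/L.
Travel time t = 3.64e+04 m / 0.21 m/s = 1.733e+05 s = 2.006 d.
C = 0.001918·exp(−0.054·2.006) = 0.001918·0.8973 = 0.001721 mg/L.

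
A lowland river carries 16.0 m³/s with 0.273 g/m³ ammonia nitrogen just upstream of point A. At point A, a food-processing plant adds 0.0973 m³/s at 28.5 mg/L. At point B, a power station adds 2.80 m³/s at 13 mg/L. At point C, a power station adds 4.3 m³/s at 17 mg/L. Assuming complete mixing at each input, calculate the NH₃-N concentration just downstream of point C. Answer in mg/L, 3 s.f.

5.03 mg/L

After input A: C = (16·0.273 + 0.0973·28.5) / 16.1 = 0.4436 mg/L.
After input B: C = (16.1·0.4436 + 2.8·13) / 18.9 = 2.304 mg/L.
After input C: C = (18.9·2.304 + 4.3·17) / 23.2 = 5.028 mg/L.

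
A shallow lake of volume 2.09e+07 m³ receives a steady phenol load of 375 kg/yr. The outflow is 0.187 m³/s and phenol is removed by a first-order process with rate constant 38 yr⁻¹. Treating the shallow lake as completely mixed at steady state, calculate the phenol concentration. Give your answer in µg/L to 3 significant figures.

Outflow Q = 0.187 m³/s × 3.156e+07 s/yr = 5.901e+06 m³/yr.
Steady-state CSTR mass balance: W = Q·C + k·V·C, so C = W/(Q + kV).
Q + kV = 5.901e+06 + 38·2.09e+07 = 8.001e+08 m³/yr.
C = 375/8.001e+08 = 4.687e-07 kg/m³ = 0.0004687 mg/L = 0.4687 µg/L.

0.469 µg/L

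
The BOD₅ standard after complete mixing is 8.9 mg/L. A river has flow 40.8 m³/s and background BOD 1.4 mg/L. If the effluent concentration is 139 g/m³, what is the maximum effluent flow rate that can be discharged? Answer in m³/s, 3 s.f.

Mass balance at complete mixing: C_std·(Q_w + Q_r) = Q_w·C_e + Q_r·C_b.
Rearranging, Q_w = Q_r·(C_std − C_b)/(C_e − C_std) = 40.8·(8.9 − 1.4) / (139 − 8.9) = 2.352 m³/s.

2.35 m³/s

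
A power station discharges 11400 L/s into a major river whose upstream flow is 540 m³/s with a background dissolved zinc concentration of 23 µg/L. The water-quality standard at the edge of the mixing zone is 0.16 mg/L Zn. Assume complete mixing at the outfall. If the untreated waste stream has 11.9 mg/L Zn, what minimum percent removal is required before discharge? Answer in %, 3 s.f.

11400 L/s = 11.4 m³/s.
23 µg/L = 0.023 mg/L.
Mass balance: 0.16·551.4 = 11.4·Cₑ + 540·0.023.
Cₑ = (88.22 − 12.42) / 11.4 = 6.649 mg/L.
Required removal = 1 − 6.649/11.9 = 44.12 %.

44.1 %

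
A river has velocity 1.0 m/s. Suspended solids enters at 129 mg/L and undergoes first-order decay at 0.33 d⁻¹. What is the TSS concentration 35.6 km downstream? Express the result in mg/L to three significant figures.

113 mg/L

Travel time t = 35.6 km / 1.0 m/s = 3.56e+04/1.0 = 3.56e+04 s = 0.412 d.
First-order decay: C = 129·exp(−0.33·0.412) = 129·0.8729 = 112.6 mg/L.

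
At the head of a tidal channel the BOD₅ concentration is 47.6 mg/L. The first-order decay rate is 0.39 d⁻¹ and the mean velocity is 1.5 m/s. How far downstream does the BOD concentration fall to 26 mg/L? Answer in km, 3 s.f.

From C = C₀·e^(−kt), t = ln(C₀/C)/k = ln(47.6/26)/0.39 = 0.6047/0.39 = 1.551 d.
Distance = v·t = 1.5 m/s × 1.34e+05 s = 2.01e+05 m = 201 km.

201 km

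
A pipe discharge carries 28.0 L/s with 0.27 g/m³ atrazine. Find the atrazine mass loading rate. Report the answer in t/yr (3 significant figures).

28.0 L/s = 0.028 m³/s.
Mass flux = Q·C = 0.028 m³/s × 0.27 g/m³ = 0.00756 g/s.
= 0.00756 g/s × 31.56 = 0.2386 t/yr.

0.239 t/yr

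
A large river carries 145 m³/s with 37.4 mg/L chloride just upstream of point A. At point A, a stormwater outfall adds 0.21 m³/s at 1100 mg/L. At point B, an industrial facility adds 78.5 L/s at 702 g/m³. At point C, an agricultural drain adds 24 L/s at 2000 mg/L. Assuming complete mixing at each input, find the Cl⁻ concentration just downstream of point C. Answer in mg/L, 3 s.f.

39.6 mg/L

After input A: C = (145·37.4 + 0.21·1100) / 145.2 = 38.94 mg/L.
78.5 L/s = 0.0785 m³/s.
After input B: C = (145.2·38.94 + 0.0785·702) / 145.3 = 39.29 mg/L.
24 L/s = 0.024 m³/s.
After input C: C = (145.3·39.29 + 0.024·2000) / 145.3 = 39.62 mg/L.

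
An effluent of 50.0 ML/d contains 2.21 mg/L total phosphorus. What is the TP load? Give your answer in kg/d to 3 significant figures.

50.0 ML/d = 0.5787 m³/s.
Mass flux = Q·C = 0.5787 m³/s × 2.21 g/m³ = 1.279 g/s.
= 1.279 g/s × 86.4 = 110.5 kg/d.

110 kg/d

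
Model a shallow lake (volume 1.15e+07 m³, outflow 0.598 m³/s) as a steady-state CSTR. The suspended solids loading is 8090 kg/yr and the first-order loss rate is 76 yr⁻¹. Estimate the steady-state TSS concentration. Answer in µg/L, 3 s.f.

Outflow Q = 0.598 m³/s × 3.156e+07 s/yr = 1.887e+07 m³/yr.
Steady-state CSTR mass balance: W = Q·C + k·V·C, so C = W/(Q + kV).
Q + kV = 1.887e+07 + 76·1.15e+07 = 8.929e+08 m³/yr.
C = 8090/8.929e+08 = 9.061e-06 kg/m³ = 0.009061 mg/L = 9.061 µg/L.

9.06 µg/L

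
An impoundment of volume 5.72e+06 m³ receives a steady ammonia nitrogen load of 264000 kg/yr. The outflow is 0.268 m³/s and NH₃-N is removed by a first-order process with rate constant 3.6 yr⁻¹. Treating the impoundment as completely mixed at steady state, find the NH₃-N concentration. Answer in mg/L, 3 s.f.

Outflow Q = 0.268 m³/s × 3.156e+07 s/yr = 8.457e+06 m³/yr.
Steady-state CSTR mass balance: W = Q·C + k·V·C, so C = W/(Q + kV).
Q + kV = 8.457e+06 + 3.6·5.72e+06 = 2.905e+07 m³/yr.
C = 264000/2.905e+07 = 0.009088 kg/m³ = 9.088 mg/L.

9.09 mg/L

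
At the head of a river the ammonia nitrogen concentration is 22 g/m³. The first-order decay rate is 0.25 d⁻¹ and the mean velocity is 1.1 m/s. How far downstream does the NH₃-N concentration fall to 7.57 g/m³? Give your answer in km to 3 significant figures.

From C = C₀·e^(−kt), t = ln(C₀/C)/k = ln(22/7.57)/0.25 = 1.067/0.25 = 4.267 d.
Distance = v·t = 1.1 m/s × 3.687e+05 s = 4.056e+05 m = 405.6 km.

406 km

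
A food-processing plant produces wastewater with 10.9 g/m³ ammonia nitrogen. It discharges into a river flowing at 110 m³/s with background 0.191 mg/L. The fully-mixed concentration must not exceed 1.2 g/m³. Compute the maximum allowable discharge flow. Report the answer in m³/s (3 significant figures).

11.4 m³/s

Mass balance at complete mixing: C_std·(Q_w + Q_r) = Q_w·C_e + Q_r·C_b.
Rearranging, Q_w = Q_r·(C_std − C_b)/(C_e − C_std) = 110·(1.2 − 0.191) / (10.9 − 1.2) = 11.44 m³/s.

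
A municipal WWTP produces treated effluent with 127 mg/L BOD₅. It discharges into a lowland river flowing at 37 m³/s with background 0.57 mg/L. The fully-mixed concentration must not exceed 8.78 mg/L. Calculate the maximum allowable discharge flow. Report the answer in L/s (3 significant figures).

2570 L/s

Mass balance at complete mixing: C_std·(Q_w + Q_r) = Q_w·C_e + Q_r·C_b.
Rearranging, Q_w = Q_r·(C_std − C_b)/(C_e − C_std) = 37·(8.78 − 0.57) / (127 − 8.78) = 2.57 m³/s.
= 2570 L/s.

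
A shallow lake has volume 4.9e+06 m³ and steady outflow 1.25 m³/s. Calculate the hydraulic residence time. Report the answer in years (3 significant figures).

0.124 yr

Q = 1.25 m³/s × 3.156e+07 s/yr = 3.945e+07 m³/yr.
Hydraulic residence time τ = V/Q = 4.9e+06/3.945e+07 = 0.1242 yr.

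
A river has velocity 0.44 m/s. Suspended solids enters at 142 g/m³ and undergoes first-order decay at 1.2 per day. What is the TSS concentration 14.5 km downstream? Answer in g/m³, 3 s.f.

Travel time t = 14.5 km / 0.44 m/s = 1.45e+04/0.44 = 3.295e+04 s = 0.3814 d.
First-order decay: C = 142·exp(−1.2·0.3814) = 142·0.6327 = 89.85 g/m³.

89.8 g/m³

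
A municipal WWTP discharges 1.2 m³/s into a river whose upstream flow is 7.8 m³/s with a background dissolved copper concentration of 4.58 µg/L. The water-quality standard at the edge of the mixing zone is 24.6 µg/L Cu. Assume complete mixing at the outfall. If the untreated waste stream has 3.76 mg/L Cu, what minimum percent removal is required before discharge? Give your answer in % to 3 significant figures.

4.58 µg/L = 0.00458 mg/L.
24.6 µg/L = 0.0246 mg/L.
Mass balance: 0.0246·9 = 1.2·Cₑ + 7.8·0.00458.
Cₑ = (0.2214 − 0.03572) / 1.2 = 0.1547 mg/L.
Required removal = 1 − 0.1547/3.76 = 95.88 %.

95.9 %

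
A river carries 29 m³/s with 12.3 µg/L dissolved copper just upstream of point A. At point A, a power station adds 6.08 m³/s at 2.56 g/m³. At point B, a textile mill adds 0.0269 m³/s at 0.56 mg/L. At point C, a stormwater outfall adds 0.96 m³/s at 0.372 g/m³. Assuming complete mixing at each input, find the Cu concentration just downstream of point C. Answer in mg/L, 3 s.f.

12.3 µg/L = 0.0123 mg/L.
After input A: C = (29·0.0123 + 6.08·2.56) / 35.08 = 0.4539 mg/L.
After input B: C = (35.08·0.4539 + 0.0269·0.56) / 35.11 = 0.4539 mg/L.
After input C: C = (35.11·0.4539 + 0.96·0.372) / 36.07 = 0.4518 mg/L.

0.452 mg/L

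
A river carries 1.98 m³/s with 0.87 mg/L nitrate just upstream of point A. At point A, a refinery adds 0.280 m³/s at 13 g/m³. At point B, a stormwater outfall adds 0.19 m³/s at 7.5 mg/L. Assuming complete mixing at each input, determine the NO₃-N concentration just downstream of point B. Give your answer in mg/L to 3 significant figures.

2.77 mg/L

After input A: C = (1.98·0.87 + 0.28·13) / 2.26 = 2.373 mg/L.
After input B: C = (2.26·2.373 + 0.19·7.5) / 2.45 = 2.77 mg/L.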